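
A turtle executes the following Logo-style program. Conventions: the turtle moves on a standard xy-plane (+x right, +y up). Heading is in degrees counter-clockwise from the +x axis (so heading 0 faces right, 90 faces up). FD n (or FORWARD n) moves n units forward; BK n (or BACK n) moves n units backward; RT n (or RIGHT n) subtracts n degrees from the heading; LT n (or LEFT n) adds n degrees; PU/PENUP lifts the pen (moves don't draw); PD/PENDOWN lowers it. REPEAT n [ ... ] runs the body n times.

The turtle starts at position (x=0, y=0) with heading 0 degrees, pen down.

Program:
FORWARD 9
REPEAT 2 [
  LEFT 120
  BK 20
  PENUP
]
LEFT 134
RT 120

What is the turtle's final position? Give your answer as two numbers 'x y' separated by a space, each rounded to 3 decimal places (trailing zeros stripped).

Executing turtle program step by step:
Start: pos=(0,0), heading=0, pen down
FD 9: (0,0) -> (9,0) [heading=0, draw]
REPEAT 2 [
  -- iteration 1/2 --
  LT 120: heading 0 -> 120
  BK 20: (9,0) -> (19,-17.321) [heading=120, draw]
  PU: pen up
  -- iteration 2/2 --
  LT 120: heading 120 -> 240
  BK 20: (19,-17.321) -> (29,0) [heading=240, move]
  PU: pen up
]
LT 134: heading 240 -> 14
RT 120: heading 14 -> 254
Final: pos=(29,0), heading=254, 2 segment(s) drawn

Answer: 29 0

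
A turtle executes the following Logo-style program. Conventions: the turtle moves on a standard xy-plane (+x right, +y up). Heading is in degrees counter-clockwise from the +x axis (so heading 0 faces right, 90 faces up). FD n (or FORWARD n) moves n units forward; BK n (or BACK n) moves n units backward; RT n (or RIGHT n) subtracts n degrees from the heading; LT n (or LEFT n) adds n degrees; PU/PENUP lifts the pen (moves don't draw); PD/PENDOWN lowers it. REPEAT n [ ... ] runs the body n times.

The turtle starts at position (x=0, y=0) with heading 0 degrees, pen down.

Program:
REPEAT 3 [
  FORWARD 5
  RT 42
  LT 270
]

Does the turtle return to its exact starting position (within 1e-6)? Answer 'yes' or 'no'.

Executing turtle program step by step:
Start: pos=(0,0), heading=0, pen down
REPEAT 3 [
  -- iteration 1/3 --
  FD 5: (0,0) -> (5,0) [heading=0, draw]
  RT 42: heading 0 -> 318
  LT 270: heading 318 -> 228
  -- iteration 2/3 --
  FD 5: (5,0) -> (1.654,-3.716) [heading=228, draw]
  RT 42: heading 228 -> 186
  LT 270: heading 186 -> 96
  -- iteration 3/3 --
  FD 5: (1.654,-3.716) -> (1.132,1.257) [heading=96, draw]
  RT 42: heading 96 -> 54
  LT 270: heading 54 -> 324
]
Final: pos=(1.132,1.257), heading=324, 3 segment(s) drawn

Start position: (0, 0)
Final position: (1.132, 1.257)
Distance = 1.691; >= 1e-6 -> NOT closed

Answer: no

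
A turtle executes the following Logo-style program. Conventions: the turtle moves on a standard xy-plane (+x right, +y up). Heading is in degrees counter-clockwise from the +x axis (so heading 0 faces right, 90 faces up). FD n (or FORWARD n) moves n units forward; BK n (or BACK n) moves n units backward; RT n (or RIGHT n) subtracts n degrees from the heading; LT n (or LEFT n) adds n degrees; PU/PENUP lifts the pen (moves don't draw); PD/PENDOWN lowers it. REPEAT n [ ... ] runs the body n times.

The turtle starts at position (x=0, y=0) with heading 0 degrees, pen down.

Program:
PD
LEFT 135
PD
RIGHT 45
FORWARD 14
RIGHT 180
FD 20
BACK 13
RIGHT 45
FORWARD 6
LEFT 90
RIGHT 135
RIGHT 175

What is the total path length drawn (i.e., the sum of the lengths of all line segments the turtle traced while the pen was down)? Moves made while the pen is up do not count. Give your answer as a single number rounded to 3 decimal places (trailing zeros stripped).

Answer: 53

Derivation:
Executing turtle program step by step:
Start: pos=(0,0), heading=0, pen down
PD: pen down
LT 135: heading 0 -> 135
PD: pen down
RT 45: heading 135 -> 90
FD 14: (0,0) -> (0,14) [heading=90, draw]
RT 180: heading 90 -> 270
FD 20: (0,14) -> (0,-6) [heading=270, draw]
BK 13: (0,-6) -> (0,7) [heading=270, draw]
RT 45: heading 270 -> 225
FD 6: (0,7) -> (-4.243,2.757) [heading=225, draw]
LT 90: heading 225 -> 315
RT 135: heading 315 -> 180
RT 175: heading 180 -> 5
Final: pos=(-4.243,2.757), heading=5, 4 segment(s) drawn

Segment lengths:
  seg 1: (0,0) -> (0,14), length = 14
  seg 2: (0,14) -> (0,-6), length = 20
  seg 3: (0,-6) -> (0,7), length = 13
  seg 4: (0,7) -> (-4.243,2.757), length = 6
Total = 53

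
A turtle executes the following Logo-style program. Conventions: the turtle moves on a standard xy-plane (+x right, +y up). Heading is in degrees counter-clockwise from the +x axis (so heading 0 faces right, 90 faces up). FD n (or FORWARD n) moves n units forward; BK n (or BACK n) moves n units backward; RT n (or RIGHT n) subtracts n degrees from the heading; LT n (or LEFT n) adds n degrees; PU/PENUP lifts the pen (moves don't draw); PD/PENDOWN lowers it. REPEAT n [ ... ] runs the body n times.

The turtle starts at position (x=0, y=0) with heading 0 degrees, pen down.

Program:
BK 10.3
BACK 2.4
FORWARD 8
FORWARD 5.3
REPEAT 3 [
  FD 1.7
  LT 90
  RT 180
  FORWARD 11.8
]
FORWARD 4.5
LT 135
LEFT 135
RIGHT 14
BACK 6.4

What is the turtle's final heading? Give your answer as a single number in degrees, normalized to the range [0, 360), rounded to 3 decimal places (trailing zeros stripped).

Answer: 346

Derivation:
Executing turtle program step by step:
Start: pos=(0,0), heading=0, pen down
BK 10.3: (0,0) -> (-10.3,0) [heading=0, draw]
BK 2.4: (-10.3,0) -> (-12.7,0) [heading=0, draw]
FD 8: (-12.7,0) -> (-4.7,0) [heading=0, draw]
FD 5.3: (-4.7,0) -> (0.6,0) [heading=0, draw]
REPEAT 3 [
  -- iteration 1/3 --
  FD 1.7: (0.6,0) -> (2.3,0) [heading=0, draw]
  LT 90: heading 0 -> 90
  RT 180: heading 90 -> 270
  FD 11.8: (2.3,0) -> (2.3,-11.8) [heading=270, draw]
  -- iteration 2/3 --
  FD 1.7: (2.3,-11.8) -> (2.3,-13.5) [heading=270, draw]
  LT 90: heading 270 -> 0
  RT 180: heading 0 -> 180
  FD 11.8: (2.3,-13.5) -> (-9.5,-13.5) [heading=180, draw]
  -- iteration 3/3 --
  FD 1.7: (-9.5,-13.5) -> (-11.2,-13.5) [heading=180, draw]
  LT 90: heading 180 -> 270
  RT 180: heading 270 -> 90
  FD 11.8: (-11.2,-13.5) -> (-11.2,-1.7) [heading=90, draw]
]
FD 4.5: (-11.2,-1.7) -> (-11.2,2.8) [heading=90, draw]
LT 135: heading 90 -> 225
LT 135: heading 225 -> 0
RT 14: heading 0 -> 346
BK 6.4: (-11.2,2.8) -> (-17.41,4.348) [heading=346, draw]
Final: pos=(-17.41,4.348), heading=346, 12 segment(s) drawn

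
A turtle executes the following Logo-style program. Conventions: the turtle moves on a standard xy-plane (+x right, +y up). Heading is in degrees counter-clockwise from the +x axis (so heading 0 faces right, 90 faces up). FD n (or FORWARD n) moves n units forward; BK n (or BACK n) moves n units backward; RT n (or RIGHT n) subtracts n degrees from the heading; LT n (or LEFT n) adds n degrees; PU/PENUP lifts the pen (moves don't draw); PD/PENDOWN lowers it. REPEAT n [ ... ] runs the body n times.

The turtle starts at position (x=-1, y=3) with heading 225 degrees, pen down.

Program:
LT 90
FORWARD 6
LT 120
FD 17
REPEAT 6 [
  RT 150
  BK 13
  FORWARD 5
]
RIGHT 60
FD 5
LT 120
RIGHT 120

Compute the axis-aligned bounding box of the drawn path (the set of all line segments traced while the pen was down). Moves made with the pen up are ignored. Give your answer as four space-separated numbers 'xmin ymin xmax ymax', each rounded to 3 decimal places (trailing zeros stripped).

Executing turtle program step by step:
Start: pos=(-1,3), heading=225, pen down
LT 90: heading 225 -> 315
FD 6: (-1,3) -> (3.243,-1.243) [heading=315, draw]
LT 120: heading 315 -> 75
FD 17: (3.243,-1.243) -> (7.643,15.178) [heading=75, draw]
REPEAT 6 [
  -- iteration 1/6 --
  RT 150: heading 75 -> 285
  BK 13: (7.643,15.178) -> (4.278,27.735) [heading=285, draw]
  FD 5: (4.278,27.735) -> (5.572,22.906) [heading=285, draw]
  -- iteration 2/6 --
  RT 150: heading 285 -> 135
  BK 13: (5.572,22.906) -> (14.764,13.713) [heading=135, draw]
  FD 5: (14.764,13.713) -> (11.229,17.249) [heading=135, draw]
  -- iteration 3/6 --
  RT 150: heading 135 -> 345
  BK 13: (11.229,17.249) -> (-1.328,20.613) [heading=345, draw]
  FD 5: (-1.328,20.613) -> (3.501,19.319) [heading=345, draw]
  -- iteration 4/6 --
  RT 150: heading 345 -> 195
  BK 13: (3.501,19.319) -> (16.058,22.684) [heading=195, draw]
  FD 5: (16.058,22.684) -> (11.229,21.39) [heading=195, draw]
  -- iteration 5/6 --
  RT 150: heading 195 -> 45
  BK 13: (11.229,21.39) -> (2.036,12.197) [heading=45, draw]
  FD 5: (2.036,12.197) -> (5.572,15.733) [heading=45, draw]
  -- iteration 6/6 --
  RT 150: heading 45 -> 255
  BK 13: (5.572,15.733) -> (8.937,28.29) [heading=255, draw]
  FD 5: (8.937,28.29) -> (7.643,23.46) [heading=255, draw]
]
RT 60: heading 255 -> 195
FD 5: (7.643,23.46) -> (2.813,22.166) [heading=195, draw]
LT 120: heading 195 -> 315
RT 120: heading 315 -> 195
Final: pos=(2.813,22.166), heading=195, 15 segment(s) drawn

Segment endpoints: x in {-1.328, -1, 2.036, 2.813, 3.243, 3.501, 4.278, 5.572, 5.572, 7.643, 7.643, 8.937, 11.229, 14.764, 16.058}, y in {-1.243, 3, 12.197, 13.713, 15.178, 15.733, 17.249, 19.319, 20.613, 21.39, 22.166, 22.684, 22.906, 23.46, 27.735, 28.29}
xmin=-1.328, ymin=-1.243, xmax=16.058, ymax=28.29

Answer: -1.328 -1.243 16.058 28.29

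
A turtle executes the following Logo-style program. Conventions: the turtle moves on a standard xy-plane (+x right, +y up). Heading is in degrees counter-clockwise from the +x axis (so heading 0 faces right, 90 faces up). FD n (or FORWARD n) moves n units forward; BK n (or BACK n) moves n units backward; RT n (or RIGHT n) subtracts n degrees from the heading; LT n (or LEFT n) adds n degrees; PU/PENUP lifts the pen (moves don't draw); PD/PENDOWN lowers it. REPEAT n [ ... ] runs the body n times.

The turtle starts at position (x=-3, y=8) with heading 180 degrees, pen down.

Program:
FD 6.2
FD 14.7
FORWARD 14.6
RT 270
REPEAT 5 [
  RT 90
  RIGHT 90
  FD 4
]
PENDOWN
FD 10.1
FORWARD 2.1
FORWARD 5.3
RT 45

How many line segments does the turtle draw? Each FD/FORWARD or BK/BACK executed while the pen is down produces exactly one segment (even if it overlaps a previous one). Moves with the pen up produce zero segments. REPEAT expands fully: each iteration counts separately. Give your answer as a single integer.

Answer: 11

Derivation:
Executing turtle program step by step:
Start: pos=(-3,8), heading=180, pen down
FD 6.2: (-3,8) -> (-9.2,8) [heading=180, draw]
FD 14.7: (-9.2,8) -> (-23.9,8) [heading=180, draw]
FD 14.6: (-23.9,8) -> (-38.5,8) [heading=180, draw]
RT 270: heading 180 -> 270
REPEAT 5 [
  -- iteration 1/5 --
  RT 90: heading 270 -> 180
  RT 90: heading 180 -> 90
  FD 4: (-38.5,8) -> (-38.5,12) [heading=90, draw]
  -- iteration 2/5 --
  RT 90: heading 90 -> 0
  RT 90: heading 0 -> 270
  FD 4: (-38.5,12) -> (-38.5,8) [heading=270, draw]
  -- iteration 3/5 --
  RT 90: heading 270 -> 180
  RT 90: heading 180 -> 90
  FD 4: (-38.5,8) -> (-38.5,12) [heading=90, draw]
  -- iteration 4/5 --
  RT 90: heading 90 -> 0
  RT 90: heading 0 -> 270
  FD 4: (-38.5,12) -> (-38.5,8) [heading=270, draw]
  -- iteration 5/5 --
  RT 90: heading 270 -> 180
  RT 90: heading 180 -> 90
  FD 4: (-38.5,8) -> (-38.5,12) [heading=90, draw]
]
PD: pen down
FD 10.1: (-38.5,12) -> (-38.5,22.1) [heading=90, draw]
FD 2.1: (-38.5,22.1) -> (-38.5,24.2) [heading=90, draw]
FD 5.3: (-38.5,24.2) -> (-38.5,29.5) [heading=90, draw]
RT 45: heading 90 -> 45
Final: pos=(-38.5,29.5), heading=45, 11 segment(s) drawn
Segments drawn: 11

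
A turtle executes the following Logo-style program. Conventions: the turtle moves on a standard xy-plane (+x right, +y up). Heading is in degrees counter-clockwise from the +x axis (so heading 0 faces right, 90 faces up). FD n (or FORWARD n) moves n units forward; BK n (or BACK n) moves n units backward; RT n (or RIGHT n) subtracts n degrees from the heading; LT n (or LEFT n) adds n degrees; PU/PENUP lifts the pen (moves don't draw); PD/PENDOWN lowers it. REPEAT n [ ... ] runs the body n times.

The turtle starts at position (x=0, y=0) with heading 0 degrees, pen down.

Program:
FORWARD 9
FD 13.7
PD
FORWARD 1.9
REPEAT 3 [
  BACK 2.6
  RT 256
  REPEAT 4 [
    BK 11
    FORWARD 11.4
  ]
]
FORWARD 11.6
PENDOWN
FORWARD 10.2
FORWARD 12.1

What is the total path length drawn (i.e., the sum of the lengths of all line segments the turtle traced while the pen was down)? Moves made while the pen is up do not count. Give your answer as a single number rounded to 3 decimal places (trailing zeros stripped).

Executing turtle program step by step:
Start: pos=(0,0), heading=0, pen down
FD 9: (0,0) -> (9,0) [heading=0, draw]
FD 13.7: (9,0) -> (22.7,0) [heading=0, draw]
PD: pen down
FD 1.9: (22.7,0) -> (24.6,0) [heading=0, draw]
REPEAT 3 [
  -- iteration 1/3 --
  BK 2.6: (24.6,0) -> (22,0) [heading=0, draw]
  RT 256: heading 0 -> 104
  REPEAT 4 [
    -- iteration 1/4 --
    BK 11: (22,0) -> (24.661,-10.673) [heading=104, draw]
    FD 11.4: (24.661,-10.673) -> (21.903,0.388) [heading=104, draw]
    -- iteration 2/4 --
    BK 11: (21.903,0.388) -> (24.564,-10.285) [heading=104, draw]
    FD 11.4: (24.564,-10.285) -> (21.806,0.776) [heading=104, draw]
    -- iteration 3/4 --
    BK 11: (21.806,0.776) -> (24.468,-9.897) [heading=104, draw]
    FD 11.4: (24.468,-9.897) -> (21.71,1.164) [heading=104, draw]
    -- iteration 4/4 --
    BK 11: (21.71,1.164) -> (24.371,-9.509) [heading=104, draw]
    FD 11.4: (24.371,-9.509) -> (21.613,1.552) [heading=104, draw]
  ]
  -- iteration 2/3 --
  BK 2.6: (21.613,1.552) -> (22.242,-0.97) [heading=104, draw]
  RT 256: heading 104 -> 208
  REPEAT 4 [
    -- iteration 1/4 --
    BK 11: (22.242,-0.97) -> (31.954,4.194) [heading=208, draw]
    FD 11.4: (31.954,4.194) -> (21.889,-1.158) [heading=208, draw]
    -- iteration 2/4 --
    BK 11: (21.889,-1.158) -> (31.601,4.006) [heading=208, draw]
    FD 11.4: (31.601,4.006) -> (21.536,-1.346) [heading=208, draw]
    -- iteration 3/4 --
    BK 11: (21.536,-1.346) -> (31.248,3.818) [heading=208, draw]
    FD 11.4: (31.248,3.818) -> (21.182,-1.534) [heading=208, draw]
    -- iteration 4/4 --
    BK 11: (21.182,-1.534) -> (30.895,3.631) [heading=208, draw]
    FD 11.4: (30.895,3.631) -> (20.829,-1.721) [heading=208, draw]
  ]
  -- iteration 3/3 --
  BK 2.6: (20.829,-1.721) -> (23.125,-0.501) [heading=208, draw]
  RT 256: heading 208 -> 312
  REPEAT 4 [
    -- iteration 1/4 --
    BK 11: (23.125,-0.501) -> (15.764,7.674) [heading=312, draw]
    FD 11.4: (15.764,7.674) -> (23.393,-0.798) [heading=312, draw]
    -- iteration 2/4 --
    BK 11: (23.393,-0.798) -> (16.032,7.377) [heading=312, draw]
    FD 11.4: (16.032,7.377) -> (23.66,-1.095) [heading=312, draw]
    -- iteration 3/4 --
    BK 11: (23.66,-1.095) -> (16.3,7.079) [heading=312, draw]
    FD 11.4: (16.3,7.079) -> (23.928,-1.393) [heading=312, draw]
    -- iteration 4/4 --
    BK 11: (23.928,-1.393) -> (16.567,6.782) [heading=312, draw]
    FD 11.4: (16.567,6.782) -> (24.195,-1.69) [heading=312, draw]
  ]
]
FD 11.6: (24.195,-1.69) -> (31.957,-10.31) [heading=312, draw]
PD: pen down
FD 10.2: (31.957,-10.31) -> (38.783,-17.89) [heading=312, draw]
FD 12.1: (38.783,-17.89) -> (46.879,-26.882) [heading=312, draw]
Final: pos=(46.879,-26.882), heading=312, 33 segment(s) drawn

Segment lengths:
  seg 1: (0,0) -> (9,0), length = 9
  seg 2: (9,0) -> (22.7,0), length = 13.7
  seg 3: (22.7,0) -> (24.6,0), length = 1.9
  seg 4: (24.6,0) -> (22,0), length = 2.6
  seg 5: (22,0) -> (24.661,-10.673), length = 11
  seg 6: (24.661,-10.673) -> (21.903,0.388), length = 11.4
  seg 7: (21.903,0.388) -> (24.564,-10.285), length = 11
  seg 8: (24.564,-10.285) -> (21.806,0.776), length = 11.4
  seg 9: (21.806,0.776) -> (24.468,-9.897), length = 11
  seg 10: (24.468,-9.897) -> (21.71,1.164), length = 11.4
  seg 11: (21.71,1.164) -> (24.371,-9.509), length = 11
  seg 12: (24.371,-9.509) -> (21.613,1.552), length = 11.4
  seg 13: (21.613,1.552) -> (22.242,-0.97), length = 2.6
  seg 14: (22.242,-0.97) -> (31.954,4.194), length = 11
  seg 15: (31.954,4.194) -> (21.889,-1.158), length = 11.4
  seg 16: (21.889,-1.158) -> (31.601,4.006), length = 11
  seg 17: (31.601,4.006) -> (21.536,-1.346), length = 11.4
  seg 18: (21.536,-1.346) -> (31.248,3.818), length = 11
  seg 19: (31.248,3.818) -> (21.182,-1.534), length = 11.4
  seg 20: (21.182,-1.534) -> (30.895,3.631), length = 11
  seg 21: (30.895,3.631) -> (20.829,-1.721), length = 11.4
  seg 22: (20.829,-1.721) -> (23.125,-0.501), length = 2.6
  seg 23: (23.125,-0.501) -> (15.764,7.674), length = 11
  seg 24: (15.764,7.674) -> (23.393,-0.798), length = 11.4
  seg 25: (23.393,-0.798) -> (16.032,7.377), length = 11
  seg 26: (16.032,7.377) -> (23.66,-1.095), length = 11.4
  seg 27: (23.66,-1.095) -> (16.3,7.079), length = 11
  seg 28: (16.3,7.079) -> (23.928,-1.393), length = 11.4
  seg 29: (23.928,-1.393) -> (16.567,6.782), length = 11
  seg 30: (16.567,6.782) -> (24.195,-1.69), length = 11.4
  seg 31: (24.195,-1.69) -> (31.957,-10.31), length = 11.6
  seg 32: (31.957,-10.31) -> (38.783,-17.89), length = 10.2
  seg 33: (38.783,-17.89) -> (46.879,-26.882), length = 12.1
Total = 335.1

Answer: 335.1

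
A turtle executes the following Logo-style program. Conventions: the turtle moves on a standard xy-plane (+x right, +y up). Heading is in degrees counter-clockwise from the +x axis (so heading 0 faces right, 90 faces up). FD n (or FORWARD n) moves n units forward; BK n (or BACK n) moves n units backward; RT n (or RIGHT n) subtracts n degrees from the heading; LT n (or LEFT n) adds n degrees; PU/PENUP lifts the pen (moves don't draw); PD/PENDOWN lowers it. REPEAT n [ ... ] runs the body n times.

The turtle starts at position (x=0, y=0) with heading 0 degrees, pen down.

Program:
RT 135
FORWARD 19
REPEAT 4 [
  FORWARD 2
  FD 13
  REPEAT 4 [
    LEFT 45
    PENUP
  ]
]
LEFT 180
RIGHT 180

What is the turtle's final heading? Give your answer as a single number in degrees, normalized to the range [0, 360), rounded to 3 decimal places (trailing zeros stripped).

Executing turtle program step by step:
Start: pos=(0,0), heading=0, pen down
RT 135: heading 0 -> 225
FD 19: (0,0) -> (-13.435,-13.435) [heading=225, draw]
REPEAT 4 [
  -- iteration 1/4 --
  FD 2: (-13.435,-13.435) -> (-14.849,-14.849) [heading=225, draw]
  FD 13: (-14.849,-14.849) -> (-24.042,-24.042) [heading=225, draw]
  REPEAT 4 [
    -- iteration 1/4 --
    LT 45: heading 225 -> 270
    PU: pen up
    -- iteration 2/4 --
    LT 45: heading 270 -> 315
    PU: pen up
    -- iteration 3/4 --
    LT 45: heading 315 -> 0
    PU: pen up
    -- iteration 4/4 --
    LT 45: heading 0 -> 45
    PU: pen up
  ]
  -- iteration 2/4 --
  FD 2: (-24.042,-24.042) -> (-22.627,-22.627) [heading=45, move]
  FD 13: (-22.627,-22.627) -> (-13.435,-13.435) [heading=45, move]
  REPEAT 4 [
    -- iteration 1/4 --
    LT 45: heading 45 -> 90
    PU: pen up
    -- iteration 2/4 --
    LT 45: heading 90 -> 135
    PU: pen up
    -- iteration 3/4 --
    LT 45: heading 135 -> 180
    PU: pen up
    -- iteration 4/4 --
    LT 45: heading 180 -> 225
    PU: pen up
  ]
  -- iteration 3/4 --
  FD 2: (-13.435,-13.435) -> (-14.849,-14.849) [heading=225, move]
  FD 13: (-14.849,-14.849) -> (-24.042,-24.042) [heading=225, move]
  REPEAT 4 [
    -- iteration 1/4 --
    LT 45: heading 225 -> 270
    PU: pen up
    -- iteration 2/4 --
    LT 45: heading 270 -> 315
    PU: pen up
    -- iteration 3/4 --
    LT 45: heading 315 -> 0
    PU: pen up
    -- iteration 4/4 --
    LT 45: heading 0 -> 45
    PU: pen up
  ]
  -- iteration 4/4 --
  FD 2: (-24.042,-24.042) -> (-22.627,-22.627) [heading=45, move]
  FD 13: (-22.627,-22.627) -> (-13.435,-13.435) [heading=45, move]
  REPEAT 4 [
    -- iteration 1/4 --
    LT 45: heading 45 -> 90
    PU: pen up
    -- iteration 2/4 --
    LT 45: heading 90 -> 135
    PU: pen up
    -- iteration 3/4 --
    LT 45: heading 135 -> 180
    PU: pen up
    -- iteration 4/4 --
    LT 45: heading 180 -> 225
    PU: pen up
  ]
]
LT 180: heading 225 -> 45
RT 180: heading 45 -> 225
Final: pos=(-13.435,-13.435), heading=225, 3 segment(s) drawn

Answer: 225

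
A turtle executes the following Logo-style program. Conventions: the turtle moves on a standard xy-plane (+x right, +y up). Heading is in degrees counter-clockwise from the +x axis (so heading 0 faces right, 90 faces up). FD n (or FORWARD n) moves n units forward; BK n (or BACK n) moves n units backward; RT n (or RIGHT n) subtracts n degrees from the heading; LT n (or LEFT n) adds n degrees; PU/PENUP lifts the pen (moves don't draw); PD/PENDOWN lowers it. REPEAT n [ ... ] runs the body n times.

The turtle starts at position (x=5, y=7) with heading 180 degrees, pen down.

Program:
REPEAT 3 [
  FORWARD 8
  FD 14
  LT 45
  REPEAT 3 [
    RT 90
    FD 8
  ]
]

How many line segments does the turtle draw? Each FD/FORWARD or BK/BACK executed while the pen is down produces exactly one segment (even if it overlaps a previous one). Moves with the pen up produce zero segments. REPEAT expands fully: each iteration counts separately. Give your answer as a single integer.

Answer: 15

Derivation:
Executing turtle program step by step:
Start: pos=(5,7), heading=180, pen down
REPEAT 3 [
  -- iteration 1/3 --
  FD 8: (5,7) -> (-3,7) [heading=180, draw]
  FD 14: (-3,7) -> (-17,7) [heading=180, draw]
  LT 45: heading 180 -> 225
  REPEAT 3 [
    -- iteration 1/3 --
    RT 90: heading 225 -> 135
    FD 8: (-17,7) -> (-22.657,12.657) [heading=135, draw]
    -- iteration 2/3 --
    RT 90: heading 135 -> 45
    FD 8: (-22.657,12.657) -> (-17,18.314) [heading=45, draw]
    -- iteration 3/3 --
    RT 90: heading 45 -> 315
    FD 8: (-17,18.314) -> (-11.343,12.657) [heading=315, draw]
  ]
  -- iteration 2/3 --
  FD 8: (-11.343,12.657) -> (-5.686,7) [heading=315, draw]
  FD 14: (-5.686,7) -> (4.213,-2.899) [heading=315, draw]
  LT 45: heading 315 -> 0
  REPEAT 3 [
    -- iteration 1/3 --
    RT 90: heading 0 -> 270
    FD 8: (4.213,-2.899) -> (4.213,-10.899) [heading=270, draw]
    -- iteration 2/3 --
    RT 90: heading 270 -> 180
    FD 8: (4.213,-10.899) -> (-3.787,-10.899) [heading=180, draw]
    -- iteration 3/3 --
    RT 90: heading 180 -> 90
    FD 8: (-3.787,-10.899) -> (-3.787,-2.899) [heading=90, draw]
  ]
  -- iteration 3/3 --
  FD 8: (-3.787,-2.899) -> (-3.787,5.101) [heading=90, draw]
  FD 14: (-3.787,5.101) -> (-3.787,19.101) [heading=90, draw]
  LT 45: heading 90 -> 135
  REPEAT 3 [
    -- iteration 1/3 --
    RT 90: heading 135 -> 45
    FD 8: (-3.787,19.101) -> (1.87,24.757) [heading=45, draw]
    -- iteration 2/3 --
    RT 90: heading 45 -> 315
    FD 8: (1.87,24.757) -> (7.527,19.101) [heading=315, draw]
    -- iteration 3/3 --
    RT 90: heading 315 -> 225
    FD 8: (7.527,19.101) -> (1.87,13.444) [heading=225, draw]
  ]
]
Final: pos=(1.87,13.444), heading=225, 15 segment(s) drawn
Segments drawn: 15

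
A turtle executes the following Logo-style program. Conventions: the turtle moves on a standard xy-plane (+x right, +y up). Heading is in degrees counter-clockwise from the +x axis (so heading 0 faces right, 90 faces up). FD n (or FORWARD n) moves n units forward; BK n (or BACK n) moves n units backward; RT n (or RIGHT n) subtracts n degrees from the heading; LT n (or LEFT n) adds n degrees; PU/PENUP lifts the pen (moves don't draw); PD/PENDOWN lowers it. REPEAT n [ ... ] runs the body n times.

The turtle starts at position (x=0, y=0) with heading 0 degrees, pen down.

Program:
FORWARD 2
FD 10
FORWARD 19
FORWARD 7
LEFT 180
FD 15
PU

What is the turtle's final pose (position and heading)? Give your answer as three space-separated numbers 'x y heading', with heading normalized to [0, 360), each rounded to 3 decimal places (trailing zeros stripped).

Executing turtle program step by step:
Start: pos=(0,0), heading=0, pen down
FD 2: (0,0) -> (2,0) [heading=0, draw]
FD 10: (2,0) -> (12,0) [heading=0, draw]
FD 19: (12,0) -> (31,0) [heading=0, draw]
FD 7: (31,0) -> (38,0) [heading=0, draw]
LT 180: heading 0 -> 180
FD 15: (38,0) -> (23,0) [heading=180, draw]
PU: pen up
Final: pos=(23,0), heading=180, 5 segment(s) drawn

Answer: 23 0 180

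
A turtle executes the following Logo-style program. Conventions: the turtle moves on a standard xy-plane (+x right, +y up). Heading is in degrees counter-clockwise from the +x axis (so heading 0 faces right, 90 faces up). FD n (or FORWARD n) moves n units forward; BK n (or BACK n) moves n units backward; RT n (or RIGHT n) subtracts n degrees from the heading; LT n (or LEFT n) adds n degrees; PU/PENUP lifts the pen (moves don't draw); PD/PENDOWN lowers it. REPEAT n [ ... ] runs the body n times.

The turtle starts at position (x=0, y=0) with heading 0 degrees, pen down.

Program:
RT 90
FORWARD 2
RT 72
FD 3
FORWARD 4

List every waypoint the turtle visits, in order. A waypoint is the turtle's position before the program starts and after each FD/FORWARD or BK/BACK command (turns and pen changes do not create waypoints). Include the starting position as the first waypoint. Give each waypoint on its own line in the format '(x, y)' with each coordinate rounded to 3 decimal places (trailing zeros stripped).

Answer: (0, 0)
(0, -2)
(-2.853, -2.927)
(-6.657, -4.163)

Derivation:
Executing turtle program step by step:
Start: pos=(0,0), heading=0, pen down
RT 90: heading 0 -> 270
FD 2: (0,0) -> (0,-2) [heading=270, draw]
RT 72: heading 270 -> 198
FD 3: (0,-2) -> (-2.853,-2.927) [heading=198, draw]
FD 4: (-2.853,-2.927) -> (-6.657,-4.163) [heading=198, draw]
Final: pos=(-6.657,-4.163), heading=198, 3 segment(s) drawn
Waypoints (4 total):
(0, 0)
(0, -2)
(-2.853, -2.927)
(-6.657, -4.163)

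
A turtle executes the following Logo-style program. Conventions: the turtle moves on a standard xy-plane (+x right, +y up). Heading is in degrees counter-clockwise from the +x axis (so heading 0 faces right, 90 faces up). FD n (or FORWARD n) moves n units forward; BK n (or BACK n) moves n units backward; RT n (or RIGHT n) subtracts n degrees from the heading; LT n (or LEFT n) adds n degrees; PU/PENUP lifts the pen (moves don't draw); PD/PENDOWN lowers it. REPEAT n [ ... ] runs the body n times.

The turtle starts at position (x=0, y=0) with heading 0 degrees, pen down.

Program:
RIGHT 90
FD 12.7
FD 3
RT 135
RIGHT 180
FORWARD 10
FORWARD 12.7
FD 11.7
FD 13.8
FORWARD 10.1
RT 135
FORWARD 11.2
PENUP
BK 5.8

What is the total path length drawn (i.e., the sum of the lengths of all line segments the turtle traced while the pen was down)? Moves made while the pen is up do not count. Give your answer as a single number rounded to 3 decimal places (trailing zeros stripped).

Answer: 85.2

Derivation:
Executing turtle program step by step:
Start: pos=(0,0), heading=0, pen down
RT 90: heading 0 -> 270
FD 12.7: (0,0) -> (0,-12.7) [heading=270, draw]
FD 3: (0,-12.7) -> (0,-15.7) [heading=270, draw]
RT 135: heading 270 -> 135
RT 180: heading 135 -> 315
FD 10: (0,-15.7) -> (7.071,-22.771) [heading=315, draw]
FD 12.7: (7.071,-22.771) -> (16.051,-31.751) [heading=315, draw]
FD 11.7: (16.051,-31.751) -> (24.324,-40.024) [heading=315, draw]
FD 13.8: (24.324,-40.024) -> (34.083,-49.783) [heading=315, draw]
FD 10.1: (34.083,-49.783) -> (41.224,-56.924) [heading=315, draw]
RT 135: heading 315 -> 180
FD 11.2: (41.224,-56.924) -> (30.024,-56.924) [heading=180, draw]
PU: pen up
BK 5.8: (30.024,-56.924) -> (35.824,-56.924) [heading=180, move]
Final: pos=(35.824,-56.924), heading=180, 8 segment(s) drawn

Segment lengths:
  seg 1: (0,0) -> (0,-12.7), length = 12.7
  seg 2: (0,-12.7) -> (0,-15.7), length = 3
  seg 3: (0,-15.7) -> (7.071,-22.771), length = 10
  seg 4: (7.071,-22.771) -> (16.051,-31.751), length = 12.7
  seg 5: (16.051,-31.751) -> (24.324,-40.024), length = 11.7
  seg 6: (24.324,-40.024) -> (34.083,-49.783), length = 13.8
  seg 7: (34.083,-49.783) -> (41.224,-56.924), length = 10.1
  seg 8: (41.224,-56.924) -> (30.024,-56.924), length = 11.2
Total = 85.2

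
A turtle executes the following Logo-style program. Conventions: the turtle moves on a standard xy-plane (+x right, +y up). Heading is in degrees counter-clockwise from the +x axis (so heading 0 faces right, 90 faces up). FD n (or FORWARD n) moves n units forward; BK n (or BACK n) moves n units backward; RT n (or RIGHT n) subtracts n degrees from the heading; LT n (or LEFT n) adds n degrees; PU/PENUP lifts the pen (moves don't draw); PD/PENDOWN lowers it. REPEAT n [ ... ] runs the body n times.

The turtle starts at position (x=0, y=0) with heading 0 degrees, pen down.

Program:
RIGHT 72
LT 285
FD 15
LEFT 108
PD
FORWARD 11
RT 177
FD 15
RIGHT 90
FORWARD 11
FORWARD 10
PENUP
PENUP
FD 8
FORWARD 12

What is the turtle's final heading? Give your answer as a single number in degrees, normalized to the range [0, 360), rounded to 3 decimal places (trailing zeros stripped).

Executing turtle program step by step:
Start: pos=(0,0), heading=0, pen down
RT 72: heading 0 -> 288
LT 285: heading 288 -> 213
FD 15: (0,0) -> (-12.58,-8.17) [heading=213, draw]
LT 108: heading 213 -> 321
PD: pen down
FD 11: (-12.58,-8.17) -> (-4.031,-15.092) [heading=321, draw]
RT 177: heading 321 -> 144
FD 15: (-4.031,-15.092) -> (-16.167,-6.275) [heading=144, draw]
RT 90: heading 144 -> 54
FD 11: (-16.167,-6.275) -> (-9.701,2.624) [heading=54, draw]
FD 10: (-9.701,2.624) -> (-3.823,10.714) [heading=54, draw]
PU: pen up
PU: pen up
FD 8: (-3.823,10.714) -> (0.879,17.186) [heading=54, move]
FD 12: (0.879,17.186) -> (7.932,26.894) [heading=54, move]
Final: pos=(7.932,26.894), heading=54, 5 segment(s) drawn

Answer: 54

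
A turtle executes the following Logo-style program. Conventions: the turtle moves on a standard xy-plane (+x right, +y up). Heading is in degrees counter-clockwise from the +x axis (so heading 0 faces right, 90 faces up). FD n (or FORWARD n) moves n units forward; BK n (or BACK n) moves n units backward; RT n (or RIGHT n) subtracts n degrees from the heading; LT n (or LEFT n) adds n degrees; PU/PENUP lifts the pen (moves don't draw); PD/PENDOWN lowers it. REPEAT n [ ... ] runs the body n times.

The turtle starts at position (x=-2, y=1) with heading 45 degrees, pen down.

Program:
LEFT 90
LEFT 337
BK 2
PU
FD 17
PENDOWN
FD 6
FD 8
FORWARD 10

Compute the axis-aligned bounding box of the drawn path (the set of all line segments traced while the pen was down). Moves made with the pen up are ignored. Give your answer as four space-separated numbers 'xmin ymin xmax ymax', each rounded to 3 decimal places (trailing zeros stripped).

Answer: -16.61 -0.854 -1.251 37.16

Derivation:
Executing turtle program step by step:
Start: pos=(-2,1), heading=45, pen down
LT 90: heading 45 -> 135
LT 337: heading 135 -> 112
BK 2: (-2,1) -> (-1.251,-0.854) [heading=112, draw]
PU: pen up
FD 17: (-1.251,-0.854) -> (-7.619,14.908) [heading=112, move]
PD: pen down
FD 6: (-7.619,14.908) -> (-9.867,20.471) [heading=112, draw]
FD 8: (-9.867,20.471) -> (-12.864,27.888) [heading=112, draw]
FD 10: (-12.864,27.888) -> (-16.61,37.16) [heading=112, draw]
Final: pos=(-16.61,37.16), heading=112, 4 segment(s) drawn

Segment endpoints: x in {-16.61, -12.864, -9.867, -7.619, -2, -1.251}, y in {-0.854, 1, 14.908, 20.471, 27.888, 37.16}
xmin=-16.61, ymin=-0.854, xmax=-1.251, ymax=37.16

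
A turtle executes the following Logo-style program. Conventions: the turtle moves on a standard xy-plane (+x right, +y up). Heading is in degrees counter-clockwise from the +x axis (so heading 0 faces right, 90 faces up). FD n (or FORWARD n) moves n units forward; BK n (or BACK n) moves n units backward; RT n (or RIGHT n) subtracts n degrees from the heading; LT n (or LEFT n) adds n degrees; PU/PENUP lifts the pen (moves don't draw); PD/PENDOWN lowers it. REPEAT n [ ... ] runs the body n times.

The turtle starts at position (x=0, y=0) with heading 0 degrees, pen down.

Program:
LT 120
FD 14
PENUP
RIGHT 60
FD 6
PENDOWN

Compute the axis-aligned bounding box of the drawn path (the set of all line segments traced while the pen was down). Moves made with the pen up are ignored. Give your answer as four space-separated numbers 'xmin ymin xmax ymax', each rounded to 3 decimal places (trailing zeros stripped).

Executing turtle program step by step:
Start: pos=(0,0), heading=0, pen down
LT 120: heading 0 -> 120
FD 14: (0,0) -> (-7,12.124) [heading=120, draw]
PU: pen up
RT 60: heading 120 -> 60
FD 6: (-7,12.124) -> (-4,17.321) [heading=60, move]
PD: pen down
Final: pos=(-4,17.321), heading=60, 1 segment(s) drawn

Segment endpoints: x in {-7, 0}, y in {0, 12.124}
xmin=-7, ymin=0, xmax=0, ymax=12.124

Answer: -7 0 0 12.124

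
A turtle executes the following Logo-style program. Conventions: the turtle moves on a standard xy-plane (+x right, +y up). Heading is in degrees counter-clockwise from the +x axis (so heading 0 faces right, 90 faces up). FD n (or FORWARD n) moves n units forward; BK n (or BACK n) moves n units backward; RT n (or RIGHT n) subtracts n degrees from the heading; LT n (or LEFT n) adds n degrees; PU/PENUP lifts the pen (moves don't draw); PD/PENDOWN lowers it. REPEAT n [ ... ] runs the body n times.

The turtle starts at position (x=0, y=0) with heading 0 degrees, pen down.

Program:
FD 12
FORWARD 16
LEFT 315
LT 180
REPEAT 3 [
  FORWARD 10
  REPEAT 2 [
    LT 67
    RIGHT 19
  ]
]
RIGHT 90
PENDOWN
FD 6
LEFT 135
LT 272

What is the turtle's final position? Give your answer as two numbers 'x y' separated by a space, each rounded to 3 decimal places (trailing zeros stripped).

Answer: 28.368 -8.871

Derivation:
Executing turtle program step by step:
Start: pos=(0,0), heading=0, pen down
FD 12: (0,0) -> (12,0) [heading=0, draw]
FD 16: (12,0) -> (28,0) [heading=0, draw]
LT 315: heading 0 -> 315
LT 180: heading 315 -> 135
REPEAT 3 [
  -- iteration 1/3 --
  FD 10: (28,0) -> (20.929,7.071) [heading=135, draw]
  REPEAT 2 [
    -- iteration 1/2 --
    LT 67: heading 135 -> 202
    RT 19: heading 202 -> 183
    -- iteration 2/2 --
    LT 67: heading 183 -> 250
    RT 19: heading 250 -> 231
  ]
  -- iteration 2/3 --
  FD 10: (20.929,7.071) -> (14.636,-0.7) [heading=231, draw]
  REPEAT 2 [
    -- iteration 1/2 --
    LT 67: heading 231 -> 298
    RT 19: heading 298 -> 279
    -- iteration 2/2 --
    LT 67: heading 279 -> 346
    RT 19: heading 346 -> 327
  ]
  -- iteration 3/3 --
  FD 10: (14.636,-0.7) -> (23.022,-6.147) [heading=327, draw]
  REPEAT 2 [
    -- iteration 1/2 --
    LT 67: heading 327 -> 34
    RT 19: heading 34 -> 15
    -- iteration 2/2 --
    LT 67: heading 15 -> 82
    RT 19: heading 82 -> 63
  ]
]
RT 90: heading 63 -> 333
PD: pen down
FD 6: (23.022,-6.147) -> (28.368,-8.871) [heading=333, draw]
LT 135: heading 333 -> 108
LT 272: heading 108 -> 20
Final: pos=(28.368,-8.871), heading=20, 6 segment(s) drawn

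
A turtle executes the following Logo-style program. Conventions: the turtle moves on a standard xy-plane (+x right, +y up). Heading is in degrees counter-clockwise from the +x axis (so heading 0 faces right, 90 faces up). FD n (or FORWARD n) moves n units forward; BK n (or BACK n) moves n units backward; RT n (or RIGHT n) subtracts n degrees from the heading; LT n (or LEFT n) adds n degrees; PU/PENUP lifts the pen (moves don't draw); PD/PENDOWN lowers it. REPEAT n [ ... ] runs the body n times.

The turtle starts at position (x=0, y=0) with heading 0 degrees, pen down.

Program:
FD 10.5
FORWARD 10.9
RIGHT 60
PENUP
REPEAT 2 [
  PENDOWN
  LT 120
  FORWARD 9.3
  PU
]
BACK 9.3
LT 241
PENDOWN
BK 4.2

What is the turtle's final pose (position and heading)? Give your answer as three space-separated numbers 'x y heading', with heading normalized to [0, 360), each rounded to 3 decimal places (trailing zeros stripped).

Executing turtle program step by step:
Start: pos=(0,0), heading=0, pen down
FD 10.5: (0,0) -> (10.5,0) [heading=0, draw]
FD 10.9: (10.5,0) -> (21.4,0) [heading=0, draw]
RT 60: heading 0 -> 300
PU: pen up
REPEAT 2 [
  -- iteration 1/2 --
  PD: pen down
  LT 120: heading 300 -> 60
  FD 9.3: (21.4,0) -> (26.05,8.054) [heading=60, draw]
  PU: pen up
  -- iteration 2/2 --
  PD: pen down
  LT 120: heading 60 -> 180
  FD 9.3: (26.05,8.054) -> (16.75,8.054) [heading=180, draw]
  PU: pen up
]
BK 9.3: (16.75,8.054) -> (26.05,8.054) [heading=180, move]
LT 241: heading 180 -> 61
PD: pen down
BK 4.2: (26.05,8.054) -> (24.014,4.381) [heading=61, draw]
Final: pos=(24.014,4.381), heading=61, 5 segment(s) drawn

Answer: 24.014 4.381 61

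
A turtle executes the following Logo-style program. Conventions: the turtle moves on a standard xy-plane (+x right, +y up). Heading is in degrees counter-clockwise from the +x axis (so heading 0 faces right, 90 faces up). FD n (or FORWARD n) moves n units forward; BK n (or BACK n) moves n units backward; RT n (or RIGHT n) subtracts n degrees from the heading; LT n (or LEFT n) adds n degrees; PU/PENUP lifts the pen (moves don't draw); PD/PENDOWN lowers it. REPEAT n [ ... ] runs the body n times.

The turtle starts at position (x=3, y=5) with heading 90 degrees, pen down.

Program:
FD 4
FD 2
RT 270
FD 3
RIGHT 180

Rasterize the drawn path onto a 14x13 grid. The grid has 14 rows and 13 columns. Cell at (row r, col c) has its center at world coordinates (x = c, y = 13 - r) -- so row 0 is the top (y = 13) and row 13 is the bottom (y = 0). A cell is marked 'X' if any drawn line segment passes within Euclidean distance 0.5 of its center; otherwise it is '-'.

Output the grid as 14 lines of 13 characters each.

Answer: -------------
-------------
XXXX---------
---X---------
---X---------
---X---------
---X---------
---X---------
---X---------
-------------
-------------
-------------
-------------
-------------

Derivation:
Segment 0: (3,5) -> (3,9)
Segment 1: (3,9) -> (3,11)
Segment 2: (3,11) -> (0,11)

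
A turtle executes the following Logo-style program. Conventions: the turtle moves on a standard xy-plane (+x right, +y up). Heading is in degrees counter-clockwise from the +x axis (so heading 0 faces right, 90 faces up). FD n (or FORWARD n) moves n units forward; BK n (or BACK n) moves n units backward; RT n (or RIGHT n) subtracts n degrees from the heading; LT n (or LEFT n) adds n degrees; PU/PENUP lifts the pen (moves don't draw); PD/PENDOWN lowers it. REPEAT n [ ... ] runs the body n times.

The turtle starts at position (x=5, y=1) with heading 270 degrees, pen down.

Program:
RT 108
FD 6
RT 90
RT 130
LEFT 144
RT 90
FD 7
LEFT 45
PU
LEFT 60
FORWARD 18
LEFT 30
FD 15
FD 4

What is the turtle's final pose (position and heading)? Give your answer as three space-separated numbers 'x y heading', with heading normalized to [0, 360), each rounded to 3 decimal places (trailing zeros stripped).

Answer: -9.623 34.375 131

Derivation:
Executing turtle program step by step:
Start: pos=(5,1), heading=270, pen down
RT 108: heading 270 -> 162
FD 6: (5,1) -> (-0.706,2.854) [heading=162, draw]
RT 90: heading 162 -> 72
RT 130: heading 72 -> 302
LT 144: heading 302 -> 86
RT 90: heading 86 -> 356
FD 7: (-0.706,2.854) -> (6.277,2.366) [heading=356, draw]
LT 45: heading 356 -> 41
PU: pen up
LT 60: heading 41 -> 101
FD 18: (6.277,2.366) -> (2.842,20.035) [heading=101, move]
LT 30: heading 101 -> 131
FD 15: (2.842,20.035) -> (-6.999,31.356) [heading=131, move]
FD 4: (-6.999,31.356) -> (-9.623,34.375) [heading=131, move]
Final: pos=(-9.623,34.375), heading=131, 2 segment(s) drawn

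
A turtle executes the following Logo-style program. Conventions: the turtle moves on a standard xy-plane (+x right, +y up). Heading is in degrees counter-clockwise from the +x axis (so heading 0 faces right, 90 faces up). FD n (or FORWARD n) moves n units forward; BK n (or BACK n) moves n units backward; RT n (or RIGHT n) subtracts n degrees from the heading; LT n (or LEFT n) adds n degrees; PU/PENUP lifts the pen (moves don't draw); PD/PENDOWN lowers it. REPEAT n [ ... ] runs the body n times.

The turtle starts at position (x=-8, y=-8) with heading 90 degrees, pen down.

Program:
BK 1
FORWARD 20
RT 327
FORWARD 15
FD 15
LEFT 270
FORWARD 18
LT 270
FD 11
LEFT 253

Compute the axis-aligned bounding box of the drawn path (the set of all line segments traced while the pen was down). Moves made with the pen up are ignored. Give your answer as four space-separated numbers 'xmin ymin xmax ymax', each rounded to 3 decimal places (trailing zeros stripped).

Answer: -24.339 -9 -3.252 45.964

Derivation:
Executing turtle program step by step:
Start: pos=(-8,-8), heading=90, pen down
BK 1: (-8,-8) -> (-8,-9) [heading=90, draw]
FD 20: (-8,-9) -> (-8,11) [heading=90, draw]
RT 327: heading 90 -> 123
FD 15: (-8,11) -> (-16.17,23.58) [heading=123, draw]
FD 15: (-16.17,23.58) -> (-24.339,36.16) [heading=123, draw]
LT 270: heading 123 -> 33
FD 18: (-24.339,36.16) -> (-9.243,45.964) [heading=33, draw]
LT 270: heading 33 -> 303
FD 11: (-9.243,45.964) -> (-3.252,36.738) [heading=303, draw]
LT 253: heading 303 -> 196
Final: pos=(-3.252,36.738), heading=196, 6 segment(s) drawn

Segment endpoints: x in {-24.339, -16.17, -9.243, -8, -8, -3.252}, y in {-9, -8, 11, 23.58, 36.16, 36.738, 45.964}
xmin=-24.339, ymin=-9, xmax=-3.252, ymax=45.964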